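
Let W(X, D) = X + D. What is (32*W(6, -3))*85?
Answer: 8160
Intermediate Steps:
W(X, D) = D + X
(32*W(6, -3))*85 = (32*(-3 + 6))*85 = (32*3)*85 = 96*85 = 8160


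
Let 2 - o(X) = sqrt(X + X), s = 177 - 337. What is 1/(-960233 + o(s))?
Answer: I/(-960231*I + 8*sqrt(5)) ≈ -1.0414e-6 + 1.9401e-11*I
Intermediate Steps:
s = -160
o(X) = 2 - sqrt(2)*sqrt(X) (o(X) = 2 - sqrt(X + X) = 2 - sqrt(2*X) = 2 - sqrt(2)*sqrt(X))
1/(-960233 + o(s)) = 1/(-960233 + (2 - sqrt(2)*sqrt(-160))) = 1/(-960233 + (2 - sqrt(2)*4*I*sqrt(10))) = 1/(-960233 + (2 - 8*I*sqrt(5))) = 1/(-960231 - 8*I*sqrt(5))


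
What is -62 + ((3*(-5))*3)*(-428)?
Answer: 19198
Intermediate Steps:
-62 + ((3*(-5))*3)*(-428) = -62 - 15*3*(-428) = -62 - 45*(-428) = -62 + 19260 = 19198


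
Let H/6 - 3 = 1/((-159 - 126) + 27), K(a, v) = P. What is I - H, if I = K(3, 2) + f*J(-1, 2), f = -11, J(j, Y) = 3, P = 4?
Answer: -2020/43 ≈ -46.977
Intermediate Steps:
K(a, v) = 4
H = 773/43 (H = 18 + 6/((-159 - 126) + 27) = 18 + 6/(-285 + 27) = 18 + 6/(-258) = 18 + 6*(-1/258) = 18 - 1/43 = 773/43 ≈ 17.977)
I = -29 (I = 4 - 11*3 = 4 - 33 = -29)
I - H = -29 - 1*773/43 = -29 - 773/43 = -2020/43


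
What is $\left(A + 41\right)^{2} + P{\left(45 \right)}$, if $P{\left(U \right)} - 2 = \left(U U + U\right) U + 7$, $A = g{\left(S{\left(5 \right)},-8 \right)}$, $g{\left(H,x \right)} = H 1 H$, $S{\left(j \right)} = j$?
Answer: $97515$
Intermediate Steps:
$g{\left(H,x \right)} = H^{2}$ ($g{\left(H,x \right)} = H H = H^{2}$)
$A = 25$ ($A = 5^{2} = 25$)
$P{\left(U \right)} = 9 + U \left(U + U^{2}\right)$ ($P{\left(U \right)} = 2 + \left(\left(U U + U\right) U + 7\right) = 2 + \left(\left(U^{2} + U\right) U + 7\right) = 2 + \left(\left(U + U^{2}\right) U + 7\right) = 2 + \left(U \left(U + U^{2}\right) + 7\right) = 2 + \left(7 + U \left(U + U^{2}\right)\right) = 9 + U \left(U + U^{2}\right)$)
$\left(A + 41\right)^{2} + P{\left(45 \right)} = \left(25 + 41\right)^{2} + \left(9 + 45^{2} + 45^{3}\right) = 66^{2} + \left(9 + 2025 + 91125\right) = 4356 + 93159 = 97515$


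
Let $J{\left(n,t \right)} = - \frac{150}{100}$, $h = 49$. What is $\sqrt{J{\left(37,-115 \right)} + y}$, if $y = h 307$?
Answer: $\frac{\sqrt{60166}}{2} \approx 122.64$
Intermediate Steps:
$J{\left(n,t \right)} = - \frac{3}{2}$ ($J{\left(n,t \right)} = \left(-150\right) \frac{1}{100} = - \frac{3}{2}$)
$y = 15043$ ($y = 49 \cdot 307 = 15043$)
$\sqrt{J{\left(37,-115 \right)} + y} = \sqrt{- \frac{3}{2} + 15043} = \sqrt{\frac{30083}{2}} = \frac{\sqrt{60166}}{2}$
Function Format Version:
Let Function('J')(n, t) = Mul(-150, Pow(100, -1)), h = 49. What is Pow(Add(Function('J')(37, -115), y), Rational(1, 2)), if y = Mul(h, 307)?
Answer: Mul(Rational(1, 2), Pow(60166, Rational(1, 2))) ≈ 122.64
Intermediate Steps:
Function('J')(n, t) = Rational(-3, 2) (Function('J')(n, t) = Mul(-150, Rational(1, 100)) = Rational(-3, 2))
y = 15043 (y = Mul(49, 307) = 15043)
Pow(Add(Function('J')(37, -115), y), Rational(1, 2)) = Pow(Add(Rational(-3, 2), 15043), Rational(1, 2)) = Pow(Rational(30083, 2), Rational(1, 2)) = Mul(Rational(1, 2), Pow(60166, Rational(1, 2)))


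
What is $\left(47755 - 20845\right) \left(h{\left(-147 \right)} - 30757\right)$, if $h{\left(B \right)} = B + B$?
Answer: $-835582410$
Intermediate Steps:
$h{\left(B \right)} = 2 B$
$\left(47755 - 20845\right) \left(h{\left(-147 \right)} - 30757\right) = \left(47755 - 20845\right) \left(2 \left(-147\right) - 30757\right) = 26910 \left(-294 - 30757\right) = 26910 \left(-31051\right) = -835582410$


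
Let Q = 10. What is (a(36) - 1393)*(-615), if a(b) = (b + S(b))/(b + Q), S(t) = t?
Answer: 19681845/23 ≈ 8.5573e+5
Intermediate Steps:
a(b) = 2*b/(10 + b) (a(b) = (b + b)/(b + 10) = (2*b)/(10 + b) = 2*b/(10 + b))
(a(36) - 1393)*(-615) = (2*36/(10 + 36) - 1393)*(-615) = (2*36/46 - 1393)*(-615) = (2*36*(1/46) - 1393)*(-615) = (36/23 - 1393)*(-615) = -32003/23*(-615) = 19681845/23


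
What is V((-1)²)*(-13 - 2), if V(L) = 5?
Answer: -75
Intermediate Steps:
V((-1)²)*(-13 - 2) = 5*(-13 - 2) = 5*(-15) = -75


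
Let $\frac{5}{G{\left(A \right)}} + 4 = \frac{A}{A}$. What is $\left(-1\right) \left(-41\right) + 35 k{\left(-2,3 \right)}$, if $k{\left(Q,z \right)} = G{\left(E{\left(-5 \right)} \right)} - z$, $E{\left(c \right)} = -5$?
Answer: $- \frac{367}{3} \approx -122.33$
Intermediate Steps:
$G{\left(A \right)} = - \frac{5}{3}$ ($G{\left(A \right)} = \frac{5}{-4 + \frac{A}{A}} = \frac{5}{-4 + 1} = \frac{5}{-3} = 5 \left(- \frac{1}{3}\right) = - \frac{5}{3}$)
$k{\left(Q,z \right)} = - \frac{5}{3} - z$
$\left(-1\right) \left(-41\right) + 35 k{\left(-2,3 \right)} = \left(-1\right) \left(-41\right) + 35 \left(- \frac{5}{3} - 3\right) = 41 + 35 \left(- \frac{5}{3} - 3\right) = 41 + 35 \left(- \frac{14}{3}\right) = 41 - \frac{490}{3} = - \frac{367}{3}$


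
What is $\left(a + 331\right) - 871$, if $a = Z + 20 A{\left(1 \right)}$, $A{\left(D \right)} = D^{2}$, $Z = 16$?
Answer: $-504$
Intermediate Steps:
$a = 36$ ($a = 16 + 20 \cdot 1^{2} = 16 + 20 \cdot 1 = 16 + 20 = 36$)
$\left(a + 331\right) - 871 = \left(36 + 331\right) - 871 = 367 - 871 = -504$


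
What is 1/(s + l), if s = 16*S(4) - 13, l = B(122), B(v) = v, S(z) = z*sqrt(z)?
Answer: 1/237 ≈ 0.0042194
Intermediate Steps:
S(z) = z**(3/2)
l = 122
s = 115 (s = 16*4**(3/2) - 13 = 16*8 - 13 = 128 - 13 = 115)
1/(s + l) = 1/(115 + 122) = 1/237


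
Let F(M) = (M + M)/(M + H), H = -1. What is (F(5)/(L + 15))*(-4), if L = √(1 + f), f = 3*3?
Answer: -30/43 + 2*√10/43 ≈ -0.55059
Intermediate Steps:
f = 9
F(M) = 2*M/(-1 + M) (F(M) = (M + M)/(M - 1) = (2*M)/(-1 + M) = 2*M/(-1 + M))
L = √10 (L = √(1 + 9) = √10 ≈ 3.1623)
(F(5)/(L + 15))*(-4) = ((2*5/(-1 + 5))/(√10 + 15))*(-4) = ((2*5/4)/(15 + √10))*(-4) = ((2*5*(¼))/(15 + √10))*(-4) = (5/(2*(15 + √10)))*(-4) = -10/(15 + √10)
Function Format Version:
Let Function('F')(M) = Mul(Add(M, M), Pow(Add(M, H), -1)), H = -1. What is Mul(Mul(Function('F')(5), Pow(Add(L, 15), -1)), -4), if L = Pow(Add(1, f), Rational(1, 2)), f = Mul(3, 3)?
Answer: Add(Rational(-30, 43), Mul(Rational(2, 43), Pow(10, Rational(1, 2)))) ≈ -0.55059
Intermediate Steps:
f = 9
Function('F')(M) = Mul(2, M, Pow(Add(-1, M), -1)) (Function('F')(M) = Mul(Add(M, M), Pow(Add(M, -1), -1)) = Mul(Mul(2, M), Pow(Add(-1, M), -1)) = Mul(2, M, Pow(Add(-1, M), -1)))
L = Pow(10, Rational(1, 2)) (L = Pow(Add(1, 9), Rational(1, 2)) = Pow(10, Rational(1, 2)) ≈ 3.1623)
Mul(Mul(Function('F')(5), Pow(Add(L, 15), -1)), -4) = Mul(Mul(Mul(2, 5, Pow(Add(-1, 5), -1)), Pow(Add(Pow(10, Rational(1, 2)), 15), -1)), -4) = Mul(Mul(Mul(2, 5, Pow(4, -1)), Pow(Add(15, Pow(10, Rational(1, 2))), -1)), -4) = Mul(Mul(Mul(2, 5, Rational(1, 4)), Pow(Add(15, Pow(10, Rational(1, 2))), -1)), -4) = Mul(Mul(Rational(5, 2), Pow(Add(15, Pow(10, Rational(1, 2))), -1)), -4) = Mul(-10, Pow(Add(15, Pow(10, Rational(1, 2))), -1))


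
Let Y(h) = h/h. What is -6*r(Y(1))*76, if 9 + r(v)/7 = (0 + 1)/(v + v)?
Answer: 27132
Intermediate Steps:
Y(h) = 1
r(v) = -63 + 7/(2*v) (r(v) = -63 + 7*((0 + 1)/(v + v)) = -63 + 7*(1/(2*v)) = -63 + 7/(2*v))
-6*r(Y(1))*76 = -6*(-63 + (7/2)/1)*76 = -6*(-63 + (7/2)*1)*76 = -6*(-63 + 7/2)*76 = -6*(-119/2)*76 = 357*76 = 27132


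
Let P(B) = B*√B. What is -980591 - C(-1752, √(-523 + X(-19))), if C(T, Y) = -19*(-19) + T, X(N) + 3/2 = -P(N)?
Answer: -979200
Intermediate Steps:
P(B) = B^(3/2)
X(N) = -3/2 - N^(3/2)
C(T, Y) = 361 + T
-980591 - C(-1752, √(-523 + X(-19))) = -980591 - (361 - 1752) = -980591 - 1*(-1391) = -980591 + 1391 = -979200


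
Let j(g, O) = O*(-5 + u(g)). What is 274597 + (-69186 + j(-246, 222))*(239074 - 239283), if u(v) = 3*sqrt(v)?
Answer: 14966461 - 139194*I*sqrt(246) ≈ 1.4966e+7 - 2.1832e+6*I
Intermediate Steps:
j(g, O) = O*(-5 + 3*sqrt(g))
274597 + (-69186 + j(-246, 222))*(239074 - 239283) = 274597 + (-69186 + 222*(-5 + 3*sqrt(-246)))*(239074 - 239283) = 274597 + (-69186 + 222*(-5 + 3*(I*sqrt(246))))*(-209) = 274597 + (-69186 + 222*(-5 + 3*I*sqrt(246)))*(-209) = 274597 + (-69186 + (-1110 + 666*I*sqrt(246)))*(-209) = 274597 + (-70296 + 666*I*sqrt(246))*(-209) = 274597 + (14691864 - 139194*I*sqrt(246)) = 14966461 - 139194*I*sqrt(246)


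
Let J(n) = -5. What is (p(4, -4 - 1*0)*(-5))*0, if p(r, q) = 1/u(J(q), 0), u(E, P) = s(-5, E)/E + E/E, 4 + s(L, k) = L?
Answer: 0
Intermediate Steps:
s(L, k) = -4 + L
u(E, P) = 1 - 9/E (u(E, P) = (-4 - 5)/E + E/E = -9/E + 1 = 1 - 9/E)
p(r, q) = 5/14 (p(r, q) = 1/((-9 - 5)/(-5)) = 1/(-1/5*(-14)) = 1/(14/5) = 5/14)
(p(4, -4 - 1*0)*(-5))*0 = ((5/14)*(-5))*0 = -25/14*0 = 0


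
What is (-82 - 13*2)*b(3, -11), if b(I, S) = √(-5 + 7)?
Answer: -108*√2 ≈ -152.74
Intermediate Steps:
b(I, S) = √2
(-82 - 13*2)*b(3, -11) = (-82 - 13*2)*√2 = (-82 - 26)*√2 = -108*√2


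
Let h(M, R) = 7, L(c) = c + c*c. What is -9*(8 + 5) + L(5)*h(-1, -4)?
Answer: 93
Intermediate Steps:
L(c) = c + c²
-9*(8 + 5) + L(5)*h(-1, -4) = -9*(8 + 5) + (5*(1 + 5))*7 = -9*13 + (5*6)*7 = -117 + 30*7 = -117 + 210 = 93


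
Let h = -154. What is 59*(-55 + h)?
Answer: -12331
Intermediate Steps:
59*(-55 + h) = 59*(-55 - 154) = 59*(-209) = -12331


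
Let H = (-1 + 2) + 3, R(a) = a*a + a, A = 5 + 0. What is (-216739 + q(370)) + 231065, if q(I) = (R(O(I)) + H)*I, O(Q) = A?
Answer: 26906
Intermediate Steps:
A = 5
O(Q) = 5
R(a) = a + a² (R(a) = a² + a = a + a²)
H = 4 (H = 1 + 3 = 4)
q(I) = 34*I (q(I) = (5*(1 + 5) + 4)*I = (5*6 + 4)*I = (30 + 4)*I = 34*I)
(-216739 + q(370)) + 231065 = (-216739 + 34*370) + 231065 = (-216739 + 12580) + 231065 = -204159 + 231065 = 26906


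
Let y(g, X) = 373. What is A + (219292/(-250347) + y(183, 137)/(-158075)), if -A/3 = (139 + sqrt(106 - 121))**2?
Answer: -2292058640046281/39573602025 - 834*I*sqrt(15) ≈ -57919.0 - 3230.1*I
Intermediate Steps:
A = -3*(139 + I*sqrt(15))**2 (A = -3*(139 + sqrt(106 - 121))**2 = -3*(139 + sqrt(-15))**2 = -3*(139 + I*sqrt(15))**2 ≈ -57918.0 - 3230.1*I)
A + (219292/(-250347) + y(183, 137)/(-158075)) = (-57918 - 834*I*sqrt(15)) + (219292/(-250347) + 373/(-158075)) = (-57918 - 834*I*sqrt(15)) + (219292*(-1/250347) + 373*(-1/158075)) = (-57918 - 834*I*sqrt(15)) + (-219292/250347 - 373/158075) = (-57918 - 834*I*sqrt(15)) - 34757962331/39573602025 = -2292058640046281/39573602025 - 834*I*sqrt(15)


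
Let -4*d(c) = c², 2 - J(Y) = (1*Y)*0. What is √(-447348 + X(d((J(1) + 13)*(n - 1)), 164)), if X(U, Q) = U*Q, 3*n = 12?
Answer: I*√530373 ≈ 728.27*I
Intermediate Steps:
n = 4 (n = (⅓)*12 = 4)
J(Y) = 2 (J(Y) = 2 - 1*Y*0 = 2 - Y*0 = 2 - 1*0 = 2 + 0 = 2)
d(c) = -c²/4
X(U, Q) = Q*U
√(-447348 + X(d((J(1) + 13)*(n - 1)), 164)) = √(-447348 + 164*(-(2 + 13)²*(4 - 1)²/4)) = √(-447348 + 164*(-(15*3)²/4)) = √(-447348 + 164*(-¼*45²)) = √(-447348 + 164*(-¼*2025)) = √(-447348 + 164*(-2025/4)) = √(-447348 - 83025) = √(-530373) = I*√530373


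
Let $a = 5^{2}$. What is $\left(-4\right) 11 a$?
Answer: $-1100$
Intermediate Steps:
$a = 25$
$\left(-4\right) 11 a = \left(-4\right) 11 \cdot 25 = \left(-44\right) 25 = -1100$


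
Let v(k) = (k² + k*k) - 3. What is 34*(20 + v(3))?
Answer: 1190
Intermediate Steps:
v(k) = -3 + 2*k² (v(k) = (k² + k²) - 3 = 2*k² - 3 = -3 + 2*k²)
34*(20 + v(3)) = 34*(20 + (-3 + 2*3²)) = 34*(20 + (-3 + 2*9)) = 34*(20 + (-3 + 18)) = 34*(20 + 15) = 34*35 = 1190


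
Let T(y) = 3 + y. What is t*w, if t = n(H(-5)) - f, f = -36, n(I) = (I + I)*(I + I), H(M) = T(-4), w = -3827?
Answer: -153080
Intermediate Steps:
H(M) = -1 (H(M) = 3 - 4 = -1)
n(I) = 4*I² (n(I) = (2*I)*(2*I) = 4*I²)
t = 40 (t = 4*(-1)² - 1*(-36) = 4*1 + 36 = 4 + 36 = 40)
t*w = 40*(-3827) = -153080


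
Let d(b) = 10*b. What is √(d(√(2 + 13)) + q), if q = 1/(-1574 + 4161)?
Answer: √(2587 + 66925690*√15)/2587 ≈ 6.2234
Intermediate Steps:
q = 1/2587 ≈ 0.00038655
√(d(√(2 + 13)) + q) = √(10*√(2 + 13) + 1/2587) = √(10*√15 + 1/2587) = √(1/2587 + 10*√15)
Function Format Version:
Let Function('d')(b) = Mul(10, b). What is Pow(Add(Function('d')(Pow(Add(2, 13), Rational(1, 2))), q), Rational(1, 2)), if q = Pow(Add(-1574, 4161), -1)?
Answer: Mul(Rational(1, 2587), Pow(Add(2587, Mul(66925690, Pow(15, Rational(1, 2)))), Rational(1, 2))) ≈ 6.2234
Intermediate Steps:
q = Rational(1, 2587) (q = Pow(2587, -1) = Rational(1, 2587) ≈ 0.00038655)
Pow(Add(Function('d')(Pow(Add(2, 13), Rational(1, 2))), q), Rational(1, 2)) = Pow(Add(Mul(10, Pow(Add(2, 13), Rational(1, 2))), Rational(1, 2587)), Rational(1, 2)) = Pow(Add(Mul(10, Pow(15, Rational(1, 2))), Rational(1, 2587)), Rational(1, 2)) = Pow(Add(Rational(1, 2587), Mul(10, Pow(15, Rational(1, 2)))), Rational(1, 2))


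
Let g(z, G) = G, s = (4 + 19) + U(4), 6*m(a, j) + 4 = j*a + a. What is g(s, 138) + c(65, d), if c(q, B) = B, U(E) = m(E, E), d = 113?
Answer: 251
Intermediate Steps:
m(a, j) = -⅔ + a/6 + a*j/6 (m(a, j) = -⅔ + (j*a + a)/6 = -⅔ + (a*j + a)/6 = -⅔ + (a + a*j)/6 = -⅔ + (a/6 + a*j/6) = -⅔ + a/6 + a*j/6)
U(E) = -⅔ + E/6 + E²/6 (U(E) = -⅔ + E/6 + E*E/6 = -⅔ + E/6 + E²/6)
s = 77/3 (s = (4 + 19) + (-⅔ + (⅙)*4 + (⅙)*4²) = 23 + (-⅔ + ⅔ + (⅙)*16) = 23 + (-⅔ + ⅔ + 8/3) = 23 + 8/3 = 77/3 ≈ 25.667)
g(s, 138) + c(65, d) = 138 + 113 = 251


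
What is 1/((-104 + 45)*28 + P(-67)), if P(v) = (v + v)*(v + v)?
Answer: 1/16304 ≈ 6.1335e-5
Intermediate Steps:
P(v) = 4*v² (P(v) = (2*v)*(2*v) = 4*v²)
1/((-104 + 45)*28 + P(-67)) = 1/((-104 + 45)*28 + 4*(-67)²) = 1/(-59*28 + 4*4489) = 1/(-1652 + 17956) = 1/16304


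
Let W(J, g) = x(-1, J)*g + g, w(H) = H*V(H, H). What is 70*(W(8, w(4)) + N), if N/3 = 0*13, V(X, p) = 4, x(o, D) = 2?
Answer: 3360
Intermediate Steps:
N = 0 (N = 3*(0*13) = 3*0 = 0)
w(H) = 4*H (w(H) = H*4 = 4*H)
W(J, g) = 3*g (W(J, g) = 2*g + g = 3*g)
70*(W(8, w(4)) + N) = 70*(3*(4*4) + 0) = 70*(3*16 + 0) = 70*(48 + 0) = 70*48 = 3360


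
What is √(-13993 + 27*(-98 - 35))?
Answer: 4*I*√1099 ≈ 132.6*I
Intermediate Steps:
√(-13993 + 27*(-98 - 35)) = √(-13993 + 27*(-133)) = √(-13993 - 3591) = √(-17584) = 4*I*√1099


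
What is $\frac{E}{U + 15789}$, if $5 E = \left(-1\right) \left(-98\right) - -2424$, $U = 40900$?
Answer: $\frac{2522}{283445} \approx 0.0088977$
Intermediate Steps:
$E = \frac{2522}{5}$ ($E = \frac{\left(-1\right) \left(-98\right) - -2424}{5} = \frac{98 + 2424}{5} = \frac{1}{5} \cdot 2522 = \frac{2522}{5} \approx 504.4$)
$\frac{E}{U + 15789} = \frac{2522}{5 \left(40900 + 15789\right)} = \frac{2522}{5 \cdot 56689} = \frac{2522}{5} \cdot \frac{1}{56689} = \frac{2522}{283445}$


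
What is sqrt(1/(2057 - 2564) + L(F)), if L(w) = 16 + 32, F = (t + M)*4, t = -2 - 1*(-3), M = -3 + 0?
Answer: sqrt(73005)/39 ≈ 6.9281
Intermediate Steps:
M = -3
t = 1 (t = -2 + 3 = 1)
F = -8 (F = (1 - 3)*4 = -2*4 = -8)
L(w) = 48
sqrt(1/(2057 - 2564) + L(F)) = sqrt(1/(2057 - 2564) + 48) = sqrt(1/(-507) + 48) = sqrt(-1/507 + 48) = sqrt(24335/507) = sqrt(73005)/39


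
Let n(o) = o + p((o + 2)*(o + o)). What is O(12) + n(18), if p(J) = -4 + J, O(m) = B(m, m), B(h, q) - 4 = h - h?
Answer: 738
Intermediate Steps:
B(h, q) = 4 (B(h, q) = 4 + (h - h) = 4 + 0 = 4)
O(m) = 4
n(o) = -4 + o + 2*o*(2 + o) (n(o) = o + (-4 + (o + 2)*(o + o)) = o + (-4 + (2 + o)*(2*o)) = o + (-4 + 2*o*(2 + o)) = -4 + o + 2*o*(2 + o))
O(12) + n(18) = 4 + (-4 + 18 + 2*18*(2 + 18)) = 4 + (-4 + 18 + 2*18*20) = 4 + (-4 + 18 + 720) = 4 + 734 = 738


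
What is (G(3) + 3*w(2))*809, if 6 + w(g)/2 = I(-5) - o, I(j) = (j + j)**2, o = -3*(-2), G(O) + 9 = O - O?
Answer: 419871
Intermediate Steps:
G(O) = -9 (G(O) = -9 + (O - O) = -9 + 0 = -9)
o = 6
I(j) = 4*j**2 (I(j) = (2*j)**2 = 4*j**2)
w(g) = 176 (w(g) = -12 + 2*(4*(-5)**2 - 1*6) = -12 + 2*(4*25 - 6) = -12 + 2*(100 - 6) = -12 + 2*94 = -12 + 188 = 176)
(G(3) + 3*w(2))*809 = (-9 + 3*176)*809 = (-9 + 528)*809 = 519*809 = 419871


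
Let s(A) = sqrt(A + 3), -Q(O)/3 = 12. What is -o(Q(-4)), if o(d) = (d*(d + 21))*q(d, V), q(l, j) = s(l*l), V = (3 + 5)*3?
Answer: -540*sqrt(1299) ≈ -19463.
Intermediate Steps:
Q(O) = -36 (Q(O) = -3*12 = -36)
s(A) = sqrt(3 + A)
V = 24 (V = 8*3 = 24)
q(l, j) = sqrt(3 + l**2) (q(l, j) = sqrt(3 + l*l) = sqrt(3 + l**2))
o(d) = d*sqrt(3 + d**2)*(21 + d) (o(d) = (d*(d + 21))*sqrt(3 + d**2) = (d*(21 + d))*sqrt(3 + d**2) = d*sqrt(3 + d**2)*(21 + d))
-o(Q(-4)) = -(-36)*sqrt(3 + (-36)**2)*(21 - 36) = -(-36)*sqrt(3 + 1296)*(-15) = -(-36)*sqrt(1299)*(-15) = -540*sqrt(1299)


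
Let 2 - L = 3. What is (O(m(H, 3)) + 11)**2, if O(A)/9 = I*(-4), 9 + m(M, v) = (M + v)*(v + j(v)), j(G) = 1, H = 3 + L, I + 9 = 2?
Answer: 69169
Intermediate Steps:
I = -7 (I = -9 + 2 = -7)
L = -1 (L = 2 - 1*3 = 2 - 3 = -1)
H = 2 (H = 3 - 1 = 2)
m(M, v) = -9 + (1 + v)*(M + v) (m(M, v) = -9 + (M + v)*(v + 1) = -9 + (M + v)*(1 + v) = -9 + (1 + v)*(M + v))
O(A) = 252 (O(A) = 9*(-7*(-4)) = 9*28 = 252)
(O(m(H, 3)) + 11)**2 = (252 + 11)**2 = 263**2 = 69169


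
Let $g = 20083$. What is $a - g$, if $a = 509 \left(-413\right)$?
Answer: $-230300$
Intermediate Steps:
$a = -210217$
$a - g = -210217 - 20083 = -230300$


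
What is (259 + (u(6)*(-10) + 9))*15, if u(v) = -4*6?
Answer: 7620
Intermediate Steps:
u(v) = -24
(259 + (u(6)*(-10) + 9))*15 = (259 + (-24*(-10) + 9))*15 = (259 + (240 + 9))*15 = (259 + 249)*15 = 508*15 = 7620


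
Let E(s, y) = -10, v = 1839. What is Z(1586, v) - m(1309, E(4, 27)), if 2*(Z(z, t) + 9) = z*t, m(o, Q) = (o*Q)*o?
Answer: 18593128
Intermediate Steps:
m(o, Q) = Q*o**2 (m(o, Q) = (Q*o)*o = Q*o**2)
Z(z, t) = -9 + t*z/2 (Z(z, t) = -9 + (z*t)/2 = -9 + (t*z)/2 = -9 + t*z/2)
Z(1586, v) - m(1309, E(4, 27)) = (-9 + (1/2)*1839*1586) - (-10)*1309**2 = (-9 + 1458327) - (-10)*1713481 = 1458318 - 1*(-17134810) = 1458318 + 17134810 = 18593128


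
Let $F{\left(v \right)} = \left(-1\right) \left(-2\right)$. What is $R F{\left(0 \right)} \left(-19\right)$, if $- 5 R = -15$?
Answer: $-114$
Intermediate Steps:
$F{\left(v \right)} = 2$
$R = 3$ ($R = \left(- \frac{1}{5}\right) \left(-15\right) = 3$)
$R F{\left(0 \right)} \left(-19\right) = 3 \cdot 2 \left(-19\right) = 6 \left(-19\right) = -114$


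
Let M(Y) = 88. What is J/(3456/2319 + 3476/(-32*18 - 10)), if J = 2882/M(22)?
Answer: -29670059/4023752 ≈ -7.3737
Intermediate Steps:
J = 131/4 (J = 2882/88 = 2882*(1/88) = 131/4 ≈ 32.750)
J/(3456/2319 + 3476/(-32*18 - 10)) = 131/(4*(3456/2319 + 3476/(-32*18 - 10))) = 131/(4*(3456*(1/2319) + 3476/(-576 - 10))) = 131/(4*(1152/773 + 3476/(-586))) = 131/(4*(1152/773 + 3476*(-1/586))) = 131/(4*(1152/773 - 1738/293)) = 131/(4*(-1005938/226489)) = (131/4)*(-226489/1005938) = -29670059/4023752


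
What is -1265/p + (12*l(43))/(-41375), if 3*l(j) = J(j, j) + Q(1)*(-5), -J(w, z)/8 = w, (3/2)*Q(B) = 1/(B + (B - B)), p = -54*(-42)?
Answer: -49188367/93838500 ≈ -0.52418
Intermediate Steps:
p = 2268
Q(B) = 2/(3*B) (Q(B) = 2/(3*(B + (B - B))) = 2/(3*(B + 0)) = 2/(3*B))
J(w, z) = -8*w
l(j) = -10/9 - 8*j/3 (l(j) = (-8*j + ((2/3)/1)*(-5))/3 = (-8*j + ((2/3)*1)*(-5))/3 = (-8*j + (2/3)*(-5))/3 = (-8*j - 10/3)/3 = (-10/3 - 8*j)/3 = -10/9 - 8*j/3)
-1265/p + (12*l(43))/(-41375) = -1265/2268 + (12*(-10/9 - 8/3*43))/(-41375) = -1265*1/2268 + (12*(-10/9 - 344/3))*(-1/41375) = -1265/2268 + (12*(-1042/9))*(-1/41375) = -1265/2268 - 4168/3*(-1/41375) = -1265/2268 + 4168/124125 = -49188367/93838500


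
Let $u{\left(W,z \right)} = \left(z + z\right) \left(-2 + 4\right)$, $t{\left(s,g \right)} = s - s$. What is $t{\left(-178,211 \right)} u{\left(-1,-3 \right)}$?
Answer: $0$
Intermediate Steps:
$t{\left(s,g \right)} = 0$
$u{\left(W,z \right)} = 4 z$ ($u{\left(W,z \right)} = 2 z 2 = 4 z$)
$t{\left(-178,211 \right)} u{\left(-1,-3 \right)} = 0 \cdot 4 \left(-3\right) = 0 \left(-12\right) = 0$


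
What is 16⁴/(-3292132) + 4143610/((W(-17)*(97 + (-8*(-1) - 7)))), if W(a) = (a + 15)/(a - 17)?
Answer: 28987785234789/40328617 ≈ 7.1879e+5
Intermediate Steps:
W(a) = (15 + a)/(-17 + a)
16⁴/(-3292132) + 4143610/((W(-17)*(97 + (-8*(-1) - 7)))) = 16⁴/(-3292132) + 4143610/((((15 - 17)/(-17 - 17))*(97 + (-8*(-1) - 7)))) = 65536*(-1/3292132) + 4143610/(((-2/(-34))*(97 + (8 - 7)))) = -16384/823033 + 4143610/(((-1/34*(-2))*(97 + 1))) = -16384/823033 + 4143610/(((1/17)*98)) = -16384/823033 + 4143610/(98/17) = -16384/823033 + 4143610*(17/98) = -16384/823033 + 35220685/49 = 28987785234789/40328617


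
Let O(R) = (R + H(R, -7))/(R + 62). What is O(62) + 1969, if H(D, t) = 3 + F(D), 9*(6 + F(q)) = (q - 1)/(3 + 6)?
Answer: 4945369/2511 ≈ 1969.5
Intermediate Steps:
F(q) = -487/81 + q/81 (F(q) = -6 + ((q - 1)/(3 + 6))/9 = -6 + ((-1 + q)/9)/9 = -6 + ((-1 + q)*(⅑))/9 = -6 + (-⅑ + q/9)/9 = -6 + (-1/81 + q/81) = -487/81 + q/81)
H(D, t) = -244/81 + D/81 (H(D, t) = 3 + (-487/81 + D/81) = -244/81 + D/81)
O(R) = (-244/81 + 82*R/81)/(62 + R) (O(R) = (R + (-244/81 + R/81))/(R + 62) = (-244/81 + 82*R/81)/(62 + R))
O(62) + 1969 = 2*(-122 + 41*62)/(81*(62 + 62)) + 1969 = (2/81)*(-122 + 2542)/124 + 1969 = (2/81)*(1/124)*2420 + 1969 = 1210/2511 + 1969 = 4945369/2511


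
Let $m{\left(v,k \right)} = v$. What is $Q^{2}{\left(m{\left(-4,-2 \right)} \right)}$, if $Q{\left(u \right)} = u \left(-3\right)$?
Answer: $144$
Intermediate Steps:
$Q{\left(u \right)} = - 3 u$
$Q^{2}{\left(m{\left(-4,-2 \right)} \right)} = \left(\left(-3\right) \left(-4\right)\right)^{2} = 12^{2} = 144$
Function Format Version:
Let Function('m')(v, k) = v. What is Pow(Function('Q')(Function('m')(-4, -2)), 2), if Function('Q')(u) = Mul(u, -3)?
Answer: 144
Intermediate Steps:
Function('Q')(u) = Mul(-3, u)
Pow(Function('Q')(Function('m')(-4, -2)), 2) = Pow(Mul(-3, -4), 2) = Pow(12, 2) = 144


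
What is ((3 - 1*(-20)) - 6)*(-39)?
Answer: -663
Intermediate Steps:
((3 - 1*(-20)) - 6)*(-39) = ((3 + 20) - 6)*(-39) = (23 - 6)*(-39) = 17*(-39) = -663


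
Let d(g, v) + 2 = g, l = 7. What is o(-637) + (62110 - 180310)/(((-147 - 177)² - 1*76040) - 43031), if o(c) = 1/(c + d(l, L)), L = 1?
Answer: 14937661/1781608 ≈ 8.3844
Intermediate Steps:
d(g, v) = -2 + g
o(c) = 1/(5 + c) (o(c) = 1/(c + (-2 + 7)) = 1/(c + 5) = 1/(5 + c))
o(-637) + (62110 - 180310)/(((-147 - 177)² - 1*76040) - 43031) = 1/(5 - 637) + (62110 - 180310)/(((-147 - 177)² - 1*76040) - 43031) = 1/(-632) - 118200/(((-324)² - 76040) - 43031) = -1/632 - 118200/((104976 - 76040) - 43031) = -1/632 - 118200/(28936 - 43031) = -1/632 - 118200/(-14095) = -1/632 - 118200*(-1/14095) = -1/632 + 23640/2819 = 14937661/1781608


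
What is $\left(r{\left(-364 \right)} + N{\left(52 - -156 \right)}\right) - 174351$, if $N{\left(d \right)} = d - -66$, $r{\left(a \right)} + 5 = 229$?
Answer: $-173853$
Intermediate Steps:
$r{\left(a \right)} = 224$ ($r{\left(a \right)} = -5 + 229 = 224$)
$N{\left(d \right)} = 66 + d$ ($N{\left(d \right)} = d + 66 = 66 + d$)
$\left(r{\left(-364 \right)} + N{\left(52 - -156 \right)}\right) - 174351 = \left(224 + \left(66 + \left(52 - -156\right)\right)\right) - 174351 = \left(224 + \left(66 + \left(52 + 156\right)\right)\right) - 174351 = \left(224 + \left(66 + 208\right)\right) - 174351 = \left(224 + 274\right) - 174351 = 498 - 174351 = -173853$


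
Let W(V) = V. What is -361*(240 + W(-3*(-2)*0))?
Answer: -86640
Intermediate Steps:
-361*(240 + W(-3*(-2)*0)) = -361*(240 - 3*(-2)*0) = -361*(240 + 6*0) = -361*(240 + 0) = -361*240 = -86640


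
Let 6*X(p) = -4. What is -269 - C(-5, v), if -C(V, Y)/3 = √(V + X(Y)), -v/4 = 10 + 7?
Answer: -269 + I*√51 ≈ -269.0 + 7.1414*I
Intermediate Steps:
X(p) = -⅔ (X(p) = (⅙)*(-4) = -⅔)
v = -68 (v = -4*(10 + 7) = -4*17 = -68)
C(V, Y) = -3*√(-⅔ + V) (C(V, Y) = -3*√(V - ⅔) = -3*√(-⅔ + V))
-269 - C(-5, v) = -269 - (-1)*√(-6 + 9*(-5)) = -269 - (-1)*√(-6 - 45) = -269 - (-1)*√(-51) = -269 - (-1)*I*√51 = -269 + I*√51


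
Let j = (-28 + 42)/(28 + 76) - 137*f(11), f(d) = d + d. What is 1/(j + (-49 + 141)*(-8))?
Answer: -52/194993 ≈ -0.00026668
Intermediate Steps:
f(d) = 2*d
j = -156721/52 (j = (-28 + 42)/(28 + 76) - 274*11 = 14/104 - 137*22 = 14*(1/104) - 3014 = 7/52 - 3014 = -156721/52 ≈ -3013.9)
1/(j + (-49 + 141)*(-8)) = 1/(-156721/52 + (-49 + 141)*(-8)) = 1/(-156721/52 + 92*(-8)) = 1/(-156721/52 - 736) = 1/(-194993/52) = -52/194993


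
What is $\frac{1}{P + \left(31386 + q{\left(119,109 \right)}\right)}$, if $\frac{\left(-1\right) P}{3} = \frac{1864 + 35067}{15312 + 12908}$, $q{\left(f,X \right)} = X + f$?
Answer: $\frac{28220}{892036287} \approx 3.1635 \cdot 10^{-5}$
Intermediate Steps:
$P = - \frac{110793}{28220}$ ($P = - 3 \frac{1864 + 35067}{15312 + 12908} = - 3 \cdot \frac{36931}{28220} = - 3 \cdot 36931 \cdot \frac{1}{28220} = \left(-3\right) \frac{36931}{28220} = - \frac{110793}{28220} \approx -3.926$)
$\frac{1}{P + \left(31386 + q{\left(119,109 \right)}\right)} = \frac{1}{- \frac{110793}{28220} + \left(31386 + \left(109 + 119\right)\right)} = \frac{1}{- \frac{110793}{28220} + \left(31386 + 228\right)} = \frac{1}{- \frac{110793}{28220} + 31614} = \frac{1}{\frac{892036287}{28220}} = \frac{28220}{892036287}$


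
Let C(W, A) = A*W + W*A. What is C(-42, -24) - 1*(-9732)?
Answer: 11748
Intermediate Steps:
C(W, A) = 2*A*W (C(W, A) = A*W + A*W = 2*A*W)
C(-42, -24) - 1*(-9732) = 2*(-24)*(-42) - 1*(-9732) = 2016 + 9732 = 11748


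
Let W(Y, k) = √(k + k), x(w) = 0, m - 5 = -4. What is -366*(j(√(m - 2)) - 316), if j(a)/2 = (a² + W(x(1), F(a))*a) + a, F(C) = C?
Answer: 117120 - 1464*I ≈ 1.1712e+5 - 1464.0*I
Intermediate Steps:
m = 1 (m = 5 - 4 = 1)
W(Y, k) = √2*√k (W(Y, k) = √(2*k) = √2*√k)
j(a) = 2*a + 2*a² + 2*√2*a^(3/2) (j(a) = 2*((a² + (√2*√a)*a) + a) = 2*((a² + √2*a^(3/2)) + a) = 2*(a + a² + √2*a^(3/2)) = 2*a + 2*a² + 2*√2*a^(3/2))
-366*(j(√(m - 2)) - 316) = -366*(2*√(1 - 2)*(1 + √(1 - 2) + √2*√(√(1 - 2))) - 316) = -366*(2*√(-1)*(1 + √(-1) + √2*√(√(-1))) - 316) = -366*(2*I*(1 + I + √2*√I) - 316) = -366*(-316 + 2*I*(1 + I + √2*√I)) = 115656 - 732*I*(1 + I + √2*√I)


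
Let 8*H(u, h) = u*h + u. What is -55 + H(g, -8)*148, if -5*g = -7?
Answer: -2363/10 ≈ -236.30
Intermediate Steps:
g = 7/5 (g = -1/5*(-7) = 7/5 ≈ 1.4000)
H(u, h) = u/8 + h*u/8 (H(u, h) = (u*h + u)/8 = (h*u + u)/8 = (u + h*u)/8 = u/8 + h*u/8)
-55 + H(g, -8)*148 = -55 + ((1/8)*(7/5)*(1 - 8))*148 = -55 + ((1/8)*(7/5)*(-7))*148 = -55 - 49/40*148 = -55 - 1813/10 = -2363/10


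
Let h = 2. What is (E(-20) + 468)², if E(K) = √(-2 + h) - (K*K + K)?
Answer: 7744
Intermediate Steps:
E(K) = -K - K² (E(K) = √(-2 + 2) - (K*K + K) = √0 - (K² + K) = 0 - (K + K²) = 0 + (-K - K²) = -K - K²)
(E(-20) + 468)² = (-20*(-1 - 1*(-20)) + 468)² = (-20*(-1 + 20) + 468)² = (-20*19 + 468)² = (-380 + 468)² = 88² = 7744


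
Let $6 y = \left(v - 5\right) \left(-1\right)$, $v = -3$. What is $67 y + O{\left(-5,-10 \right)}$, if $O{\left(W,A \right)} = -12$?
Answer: $\frac{232}{3} \approx 77.333$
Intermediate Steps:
$y = \frac{4}{3}$ ($y = \frac{\left(-3 - 5\right) \left(-1\right)}{6} = \frac{\left(-8\right) \left(-1\right)}{6} = \frac{1}{6} \cdot 8 = \frac{4}{3} \approx 1.3333$)
$67 y + O{\left(-5,-10 \right)} = 67 \cdot \frac{4}{3} - 12 = \frac{268}{3} - 12 = \frac{232}{3}$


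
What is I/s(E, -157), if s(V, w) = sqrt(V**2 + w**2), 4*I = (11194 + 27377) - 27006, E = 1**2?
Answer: 2313*sqrt(986)/3944 ≈ 18.415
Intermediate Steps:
E = 1
I = 11565/4 (I = ((11194 + 27377) - 27006)/4 = (38571 - 27006)/4 = (1/4)*11565 = 11565/4 ≈ 2891.3)
I/s(E, -157) = 11565/(4*(sqrt(1**2 + (-157)**2))) = 11565/(4*(sqrt(1 + 24649))) = 11565/(4*(sqrt(24650))) = 11565/(4*((5*sqrt(986)))) = 11565*(sqrt(986)/4930)/4 = 2313*sqrt(986)/3944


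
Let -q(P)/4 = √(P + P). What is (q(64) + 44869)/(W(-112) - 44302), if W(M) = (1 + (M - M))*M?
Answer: -44869/44414 + 16*√2/22207 ≈ -1.0092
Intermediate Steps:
W(M) = M (W(M) = (1 + 0)*M = 1*M = M)
q(P) = -4*√2*√P (q(P) = -4*√(P + P) = -4*√2*√P)
(q(64) + 44869)/(W(-112) - 44302) = (-4*√2*√64 + 44869)/(-112 - 44302) = (-4*√2*8 + 44869)/(-44414) = (-32*√2 + 44869)*(-1/44414) = (44869 - 32*√2)*(-1/44414) = -44869/44414 + 16*√2/22207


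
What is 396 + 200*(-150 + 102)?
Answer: -9204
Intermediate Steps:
396 + 200*(-150 + 102) = 396 + 200*(-48) = 396 - 9600 = -9204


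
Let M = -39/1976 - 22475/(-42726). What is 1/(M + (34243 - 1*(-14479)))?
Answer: 3247176/158210553083 ≈ 2.0524e-5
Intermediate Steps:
M = 1644011/3247176 (M = -39*1/1976 - 22475*(-1/42726) = -3/152 + 22475/42726 = 1644011/3247176 ≈ 0.50629)
1/(M + (34243 - 1*(-14479))) = 1/(1644011/3247176 + (34243 - 1*(-14479))) = 1/(1644011/3247176 + (34243 + 14479)) = 1/(1644011/3247176 + 48722) = 1/(158210553083/3247176) = 3247176/158210553083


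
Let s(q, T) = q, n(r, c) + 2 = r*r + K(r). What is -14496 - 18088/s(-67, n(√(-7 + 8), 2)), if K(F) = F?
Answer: -953144/67 ≈ -14226.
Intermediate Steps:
n(r, c) = -2 + r + r² (n(r, c) = -2 + (r*r + r) = -2 + (r² + r) = -2 + (r + r²) = -2 + r + r²)
-14496 - 18088/s(-67, n(√(-7 + 8), 2)) = -14496 - 18088/(-67) = -14496 - 18088*(-1)/67 = -14496 - 1*(-18088/67) = -14496 + 18088/67 = -953144/67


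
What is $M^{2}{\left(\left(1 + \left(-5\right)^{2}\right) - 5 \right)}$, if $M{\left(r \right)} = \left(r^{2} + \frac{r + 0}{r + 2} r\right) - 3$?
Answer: $\frac{110565225}{529} \approx 2.0901 \cdot 10^{5}$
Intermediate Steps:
$M{\left(r \right)} = -3 + r^{2} + \frac{r^{2}}{2 + r}$ ($M{\left(r \right)} = \left(r^{2} + \frac{r}{2 + r} r\right) - 3 = \left(r^{2} + \frac{r^{2}}{2 + r}\right) - 3 = -3 + r^{2} + \frac{r^{2}}{2 + r}$)
$M^{2}{\left(\left(1 + \left(-5\right)^{2}\right) - 5 \right)} = \left(\frac{-6 + \left(\left(1 + \left(-5\right)^{2}\right) - 5\right)^{3} - 3 \left(\left(1 + \left(-5\right)^{2}\right) - 5\right) + 3 \left(\left(1 + \left(-5\right)^{2}\right) - 5\right)^{2}}{2 + \left(\left(1 + \left(-5\right)^{2}\right) - 5\right)}\right)^{2} = \left(\frac{-6 + \left(\left(1 + 25\right) - 5\right)^{3} - 3 \left(\left(1 + 25\right) - 5\right) + 3 \left(\left(1 + 25\right) - 5\right)^{2}}{2 + \left(\left(1 + 25\right) - 5\right)}\right)^{2} = \left(\frac{-6 + \left(26 - 5\right)^{3} - 3 \left(26 - 5\right) + 3 \left(26 - 5\right)^{2}}{2 + \left(26 - 5\right)}\right)^{2} = \left(\frac{-6 + 21^{3} - 63 + 3 \cdot 21^{2}}{2 + 21}\right)^{2} = \left(\frac{-6 + 9261 - 63 + 3 \cdot 441}{23}\right)^{2} = \left(\frac{-6 + 9261 - 63 + 1323}{23}\right)^{2} = \left(\frac{1}{23} \cdot 10515\right)^{2} = \left(\frac{10515}{23}\right)^{2} = \frac{110565225}{529}$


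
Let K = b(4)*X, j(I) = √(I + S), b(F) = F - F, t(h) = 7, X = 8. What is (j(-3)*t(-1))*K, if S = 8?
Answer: 0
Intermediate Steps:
b(F) = 0
j(I) = √(8 + I) (j(I) = √(I + 8) = √(8 + I))
K = 0 (K = 0*8 = 0)
(j(-3)*t(-1))*K = (√(8 - 3)*7)*0 = (√5*7)*0 = (7*√5)*0 = 0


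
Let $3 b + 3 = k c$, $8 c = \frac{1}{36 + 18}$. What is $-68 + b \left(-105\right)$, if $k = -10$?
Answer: $\frac{8167}{216} \approx 37.81$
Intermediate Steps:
$c = \frac{1}{432}$ ($c = \frac{1}{8 \left(36 + 18\right)} = \frac{1}{8 \cdot 54} = \frac{1}{8} \cdot \frac{1}{54} = \frac{1}{432} \approx 0.0023148$)
$b = - \frac{653}{648}$ ($b = -1 + \frac{\left(-10\right) \frac{1}{432}}{3} = -1 + \frac{1}{3} \left(- \frac{5}{216}\right) = -1 - \frac{5}{648} = - \frac{653}{648} \approx -1.0077$)
$-68 + b \left(-105\right) = -68 - - \frac{22855}{216} = -68 + \frac{22855}{216} = \frac{8167}{216}$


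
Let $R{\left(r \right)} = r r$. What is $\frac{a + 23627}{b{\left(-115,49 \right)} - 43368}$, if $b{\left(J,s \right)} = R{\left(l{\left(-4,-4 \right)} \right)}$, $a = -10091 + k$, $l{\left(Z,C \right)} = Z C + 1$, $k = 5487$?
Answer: $- \frac{19023}{43079} \approx -0.44158$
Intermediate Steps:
$l{\left(Z,C \right)} = 1 + C Z$ ($l{\left(Z,C \right)} = C Z + 1 = 1 + C Z$)
$R{\left(r \right)} = r^{2}$
$a = -4604$ ($a = -10091 + 5487 = -4604$)
$b{\left(J,s \right)} = 289$ ($b{\left(J,s \right)} = \left(1 - -16\right)^{2} = \left(1 + 16\right)^{2} = 17^{2} = 289$)
$\frac{a + 23627}{b{\left(-115,49 \right)} - 43368} = \frac{-4604 + 23627}{289 - 43368} = \frac{19023}{-43079} = 19023 \left(- \frac{1}{43079}\right) = - \frac{19023}{43079}$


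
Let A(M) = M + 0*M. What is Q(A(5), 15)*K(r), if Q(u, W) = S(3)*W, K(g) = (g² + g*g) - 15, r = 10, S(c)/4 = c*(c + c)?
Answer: 199800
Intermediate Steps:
S(c) = 8*c² (S(c) = 4*(c*(c + c)) = 4*(c*(2*c)) = 4*(2*c²) = 8*c²)
K(g) = -15 + 2*g² (K(g) = (g² + g²) - 15 = 2*g² - 15 = -15 + 2*g²)
A(M) = M (A(M) = M + 0 = M)
Q(u, W) = 72*W (Q(u, W) = (8*3²)*W = (8*9)*W = 72*W)
Q(A(5), 15)*K(r) = (72*15)*(-15 + 2*10²) = 1080*(-15 + 2*100) = 1080*(-15 + 200) = 1080*185 = 199800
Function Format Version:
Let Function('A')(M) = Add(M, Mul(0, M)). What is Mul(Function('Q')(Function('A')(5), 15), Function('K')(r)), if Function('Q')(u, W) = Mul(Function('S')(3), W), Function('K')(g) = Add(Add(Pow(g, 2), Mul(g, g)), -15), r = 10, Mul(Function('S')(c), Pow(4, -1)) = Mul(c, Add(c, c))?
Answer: 199800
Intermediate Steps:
Function('S')(c) = Mul(8, Pow(c, 2)) (Function('S')(c) = Mul(4, Mul(c, Add(c, c))) = Mul(4, Mul(c, Mul(2, c))) = Mul(4, Mul(2, Pow(c, 2))) = Mul(8, Pow(c, 2)))
Function('K')(g) = Add(-15, Mul(2, Pow(g, 2))) (Function('K')(g) = Add(Add(Pow(g, 2), Pow(g, 2)), -15) = Add(Mul(2, Pow(g, 2)), -15) = Add(-15, Mul(2, Pow(g, 2))))
Function('A')(M) = M (Function('A')(M) = Add(M, 0) = M)
Function('Q')(u, W) = Mul(72, W) (Function('Q')(u, W) = Mul(Mul(8, Pow(3, 2)), W) = Mul(Mul(8, 9), W) = Mul(72, W))
Mul(Function('Q')(Function('A')(5), 15), Function('K')(r)) = Mul(Mul(72, 15), Add(-15, Mul(2, Pow(10, 2)))) = Mul(1080, Add(-15, Mul(2, 100))) = Mul(1080, Add(-15, 200)) = Mul(1080, 185) = 199800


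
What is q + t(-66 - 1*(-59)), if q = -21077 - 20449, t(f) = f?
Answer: -41533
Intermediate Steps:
q = -41526
q + t(-66 - 1*(-59)) = -41526 + (-66 - 1*(-59)) = -41526 + (-66 + 59) = -41526 - 7 = -41533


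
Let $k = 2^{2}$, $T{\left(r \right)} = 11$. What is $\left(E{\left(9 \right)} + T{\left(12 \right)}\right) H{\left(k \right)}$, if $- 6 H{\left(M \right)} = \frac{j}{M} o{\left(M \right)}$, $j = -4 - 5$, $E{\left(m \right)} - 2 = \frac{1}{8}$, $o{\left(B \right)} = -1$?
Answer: $- \frac{315}{64} \approx -4.9219$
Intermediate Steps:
$E{\left(m \right)} = \frac{17}{8}$ ($E{\left(m \right)} = 2 + \frac{1}{8} = \frac{17}{8}$)
$j = -9$
$k = 4$
$H{\left(M \right)} = - \frac{3}{2 M}$ ($H{\left(M \right)} = - \frac{- \frac{9}{M} \left(-1\right)}{6} = - \frac{9 \frac{1}{M}}{6} = - \frac{3}{2 M}$)
$\left(E{\left(9 \right)} + T{\left(12 \right)}\right) H{\left(k \right)} = \left(\frac{17}{8} + 11\right) \left(- \frac{3}{2 \cdot 4}\right) = \frac{105 \left(\left(- \frac{3}{2}\right) \frac{1}{4}\right)}{8} = \frac{105}{8} \left(- \frac{3}{8}\right) = - \frac{315}{64}$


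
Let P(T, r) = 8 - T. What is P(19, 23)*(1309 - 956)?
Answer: -3883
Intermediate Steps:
P(19, 23)*(1309 - 956) = (8 - 1*19)*(1309 - 956) = (8 - 19)*353 = -11*353 = -3883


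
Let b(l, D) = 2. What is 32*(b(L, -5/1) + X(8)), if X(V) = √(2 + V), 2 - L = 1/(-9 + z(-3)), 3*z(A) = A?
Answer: 64 + 32*√10 ≈ 165.19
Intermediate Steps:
z(A) = A/3
L = 21/10 (L = 2 - 1/(-9 + (⅓)*(-3)) = 2 - 1/(-9 - 1) = 2 - 1/(-10) = 2 - 1*(-⅒) = 2 + ⅒ = 21/10 ≈ 2.1000)
32*(b(L, -5/1) + X(8)) = 32*(2 + √(2 + 8)) = 32*(2 + √10) = 64 + 32*√10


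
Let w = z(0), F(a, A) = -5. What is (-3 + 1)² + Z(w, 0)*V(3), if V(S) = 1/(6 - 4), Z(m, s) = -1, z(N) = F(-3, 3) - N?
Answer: 7/2 ≈ 3.5000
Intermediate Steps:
z(N) = -5 - N
w = -5 (w = -5 - 1*0 = -5 + 0 = -5)
V(S) = ½ (V(S) = 1/2 = ½)
(-3 + 1)² + Z(w, 0)*V(3) = (-3 + 1)² - 1*½ = (-2)² - ½ = 4 - ½ = 7/2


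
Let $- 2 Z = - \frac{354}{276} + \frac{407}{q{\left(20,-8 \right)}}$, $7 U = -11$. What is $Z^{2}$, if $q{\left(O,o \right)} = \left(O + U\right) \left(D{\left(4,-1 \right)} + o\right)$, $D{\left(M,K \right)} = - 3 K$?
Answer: $\frac{28597853881}{3521235600} \approx 8.1215$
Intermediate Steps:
$U = - \frac{11}{7}$ ($U = \frac{1}{7} \left(-11\right) = - \frac{11}{7} \approx -1.5714$)
$q{\left(O,o \right)} = \left(3 + o\right) \left(- \frac{11}{7} + O\right)$ ($q{\left(O,o \right)} = \left(O - \frac{11}{7}\right) \left(\left(-3\right) \left(-1\right) + o\right) = \left(- \frac{11}{7} + O\right) \left(3 + o\right) = \left(3 + o\right) \left(- \frac{11}{7} + O\right)$)
$Z = \frac{169109}{59340}$ ($Z = - \frac{- \frac{354}{276} + \frac{407}{- \frac{33}{7} + 3 \cdot 20 - - \frac{88}{7} + 20 \left(-8\right)}}{2} = - \frac{\left(-354\right) \frac{1}{276} + \frac{407}{- \frac{33}{7} + 60 + \frac{88}{7} - 160}}{2} = - \frac{- \frac{59}{46} + \frac{407}{- \frac{645}{7}}}{2} = - \frac{- \frac{59}{46} + 407 \left(- \frac{7}{645}\right)}{2} = - \frac{- \frac{59}{46} - \frac{2849}{645}}{2} = \left(- \frac{1}{2}\right) \left(- \frac{169109}{29670}\right) = \frac{169109}{59340} \approx 2.8498$)
$Z^{2} = \left(\frac{169109}{59340}\right)^{2} = \frac{28597853881}{3521235600}$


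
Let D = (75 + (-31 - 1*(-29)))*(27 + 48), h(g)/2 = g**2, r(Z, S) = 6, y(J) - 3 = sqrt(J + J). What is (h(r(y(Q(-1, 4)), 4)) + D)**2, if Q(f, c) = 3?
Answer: 30769209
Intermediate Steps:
y(J) = 3 + sqrt(2)*sqrt(J) (y(J) = 3 + sqrt(J + J) = 3 + sqrt(2*J) = 3 + sqrt(2)*sqrt(J))
h(g) = 2*g**2
D = 5475 (D = (75 + (-31 + 29))*75 = (75 - 2)*75 = 73*75 = 5475)
(h(r(y(Q(-1, 4)), 4)) + D)**2 = (2*6**2 + 5475)**2 = (2*36 + 5475)**2 = (72 + 5475)**2 = 5547**2 = 30769209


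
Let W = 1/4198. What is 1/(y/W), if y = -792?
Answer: -1/3324816 ≈ -3.0077e-7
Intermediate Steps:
W = 1/4198 ≈ 0.00023821
1/(y/W) = 1/(-792/1/4198) = 1/(-792*4198) = 1/(-3324816) = -1/3324816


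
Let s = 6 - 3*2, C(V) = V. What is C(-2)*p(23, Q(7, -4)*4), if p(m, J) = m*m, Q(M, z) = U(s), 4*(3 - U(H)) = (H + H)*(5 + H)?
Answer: -1058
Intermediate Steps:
s = 0 (s = 6 - 6 = 0)
U(H) = 3 - H*(5 + H)/2 (U(H) = 3 - (H + H)*(5 + H)/4 = 3 - 2*H*(5 + H)/4 = 3 - H*(5 + H)/2)
Q(M, z) = 3 (Q(M, z) = 3 - 5/2*0 - ½*0² = 3 + 0 - ½*0 = 3 + 0 + 0 = 3)
p(m, J) = m²
C(-2)*p(23, Q(7, -4)*4) = -2*23² = -2*529 = -1058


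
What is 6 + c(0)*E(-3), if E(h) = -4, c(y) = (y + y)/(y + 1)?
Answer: 6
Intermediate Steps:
c(y) = 2*y/(1 + y) (c(y) = (2*y)/(1 + y) = 2*y/(1 + y))
6 + c(0)*E(-3) = 6 + (2*0/(1 + 0))*(-4) = 6 + (2*0/1)*(-4) = 6 + (2*0*1)*(-4) = 6 + 0*(-4) = 6 + 0 = 6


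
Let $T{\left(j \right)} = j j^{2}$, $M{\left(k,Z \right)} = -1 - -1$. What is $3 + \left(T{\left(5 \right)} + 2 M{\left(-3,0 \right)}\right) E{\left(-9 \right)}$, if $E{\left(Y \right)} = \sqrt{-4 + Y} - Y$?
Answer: $1128 + 125 i \sqrt{13} \approx 1128.0 + 450.69 i$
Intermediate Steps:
$M{\left(k,Z \right)} = 0$ ($M{\left(k,Z \right)} = -1 + 1 = 0$)
$T{\left(j \right)} = j^{3}$
$3 + \left(T{\left(5 \right)} + 2 M{\left(-3,0 \right)}\right) E{\left(-9 \right)} = 3 + \left(5^{3} + 2 \cdot 0\right) \left(\sqrt{-4 - 9} - -9\right) = 3 + \left(125 + 0\right) \left(\sqrt{-13} + 9\right) = 3 + 125 \left(i \sqrt{13} + 9\right) = 3 + 125 \left(9 + i \sqrt{13}\right) = 3 + \left(1125 + 125 i \sqrt{13}\right) = 1128 + 125 i \sqrt{13}$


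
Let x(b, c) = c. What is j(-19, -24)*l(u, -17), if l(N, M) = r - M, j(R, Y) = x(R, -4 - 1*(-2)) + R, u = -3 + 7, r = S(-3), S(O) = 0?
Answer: -357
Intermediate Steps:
r = 0
u = 4
j(R, Y) = -2 + R (j(R, Y) = (-4 - 1*(-2)) + R = (-4 + 2) + R = -2 + R)
l(N, M) = -M (l(N, M) = 0 - M = -M)
j(-19, -24)*l(u, -17) = (-2 - 19)*(-1*(-17)) = -21*17 = -357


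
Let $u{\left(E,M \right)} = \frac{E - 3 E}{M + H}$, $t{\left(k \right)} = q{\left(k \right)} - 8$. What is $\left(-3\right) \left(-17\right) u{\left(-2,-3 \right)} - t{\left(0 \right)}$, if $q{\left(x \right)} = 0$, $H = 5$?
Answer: $110$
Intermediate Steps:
$t{\left(k \right)} = -8$ ($t{\left(k \right)} = 0 - 8 = -8$)
$u{\left(E,M \right)} = - \frac{2 E}{5 + M}$ ($u{\left(E,M \right)} = \frac{E - 3 E}{M + 5} = \frac{\left(-2\right) E}{5 + M} = - \frac{2 E}{5 + M}$)
$\left(-3\right) \left(-17\right) u{\left(-2,-3 \right)} - t{\left(0 \right)} = \left(-3\right) \left(-17\right) \left(\left(-2\right) \left(-2\right) \frac{1}{5 - 3}\right) - -8 = 51 \left(\left(-2\right) \left(-2\right) \frac{1}{2}\right) + 8 = 51 \cdot 2 + 8 = 102 + 8 = 110$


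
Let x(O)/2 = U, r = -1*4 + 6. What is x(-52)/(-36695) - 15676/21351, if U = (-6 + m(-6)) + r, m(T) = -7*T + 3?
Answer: -14072722/19109145 ≈ -0.73644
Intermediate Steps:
m(T) = 3 - 7*T
r = 2 (r = -4 + 6 = 2)
U = 41 (U = (-6 + (3 - 7*(-6))) + 2 = (-6 + (3 + 42)) + 2 = (-6 + 45) + 2 = 39 + 2 = 41)
x(O) = 82 (x(O) = 2*41 = 82)
x(-52)/(-36695) - 15676/21351 = 82/(-36695) - 15676/21351 = 82*(-1/36695) - 15676*1/21351 = -2/895 - 15676/21351 = -14072722/19109145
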